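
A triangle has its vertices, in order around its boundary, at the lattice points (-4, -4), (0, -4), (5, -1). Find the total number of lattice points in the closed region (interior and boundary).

The shoelace formula gives twice the area as |((-4)·(-4) − 0·(-4)) + (0·(-1) − 5·(-4)) + (5·(-4) − (-4)·(-1))| = 12, so the area is 6.
The number of boundary lattice points is Σ gcd(|Δx|,|Δy|) = gcd(4,0) + gcd(5,3) + gcd(9,3) = 4+1+3 = 8.
Pick's theorem gives I = A − B/2 + 1 = 6 − 8/2 + 1 = 3, so the closed region contains I + B = 3 + 8 = 11 lattice points.

11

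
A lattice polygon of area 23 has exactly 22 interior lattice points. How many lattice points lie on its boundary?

4

Pick's theorem gives A = I + B/2 − 1, so B = 2(A − I + 1) = 2(23 − 22 + 1) = 4.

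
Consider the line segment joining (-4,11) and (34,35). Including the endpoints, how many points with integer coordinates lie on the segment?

The number of lattice points on a segment between lattice points is gcd(|Δx|,|Δy|) + 1 = gcd(38,24) + 1 = 2 + 1 = 3.

3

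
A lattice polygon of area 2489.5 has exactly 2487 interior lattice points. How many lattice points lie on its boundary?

Pick's theorem gives A = I + B/2 − 1, so B = 2(A − I + 1) = 2(2489.5 − 2487 + 1) = 7.

7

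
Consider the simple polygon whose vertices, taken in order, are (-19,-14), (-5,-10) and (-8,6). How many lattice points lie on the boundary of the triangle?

The number of boundary lattice points is Σ gcd(|Δx|,|Δy|) = gcd(14,4) + gcd(3,16) + gcd(11,20) = 2+1+1 = 4.

4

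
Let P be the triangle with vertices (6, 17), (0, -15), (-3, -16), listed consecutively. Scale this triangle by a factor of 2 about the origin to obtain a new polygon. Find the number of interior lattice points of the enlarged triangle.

Using the shoelace formula, 2A = |[6·(-15) − 0·17] + [0·(-16) − (-3)·(-15)] + [(-3)·17 − 6·(-16)]| = 90, so the area is 45.
The number of boundary lattice points is Σ gcd(|Δx|,|Δy|) = gcd(6,32) + gcd(3,1) + gcd(9,33) = 2+1+3 = 6.
Scaling by 2 multiplies the area by 2² = 4 (so the new area is 180) and multiplies the boundary lattice-point count by 2, giving 12.
By Pick's theorem, the interior count of the dilated polygon is 180 − 12/2 + 1 = 175.

175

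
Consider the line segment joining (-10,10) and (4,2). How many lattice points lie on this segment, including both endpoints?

The number of lattice points on a segment between lattice points is gcd(|Δx|,|Δy|) + 1 = gcd(14,8) + 1 = 2 + 1 = 3.

3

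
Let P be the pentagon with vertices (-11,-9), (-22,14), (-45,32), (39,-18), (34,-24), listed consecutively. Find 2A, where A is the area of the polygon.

1758

The shoelace formula gives twice the area as |[(-11)·14 − (-22)·(-9)] + [(-22)·32 − (-45)·14] + [(-45)·(-18) − 39·32] + [39·(-24) − 34·(-18)] + [34·(-9) − (-11)·(-24)]| = 1758, so the area is 879.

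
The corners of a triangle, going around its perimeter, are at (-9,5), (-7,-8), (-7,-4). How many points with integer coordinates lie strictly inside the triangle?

Using the shoelace formula, 2A = |[(-9)·(-8) − (-7)·5] + [(-7)·(-4) − (-7)·(-8)] + [(-7)·5 − (-9)·(-4)]| = 8, so the area is 4.
Along each edge there are gcd(|Δx|,|Δy|)+1 lattice points, so counting each shared vertex once the boundary has gcd(2,13) + gcd(0,4) + gcd(2,9) = 1+4+1 = 6.
Pick's theorem gives I = A − B/2 + 1 = 4 − 6/2 + 1 = 2.

2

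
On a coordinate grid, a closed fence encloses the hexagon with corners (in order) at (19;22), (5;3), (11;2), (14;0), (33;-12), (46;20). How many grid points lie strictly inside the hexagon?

784

Using the shoelace formula, 2A = |(19·3 − 5·22) + (5·2 − 11·3) + (11·0 − 14·2) + (14·(-12) − 33·0) + (33·20 − 46·(-12)) + (46·22 − 19·20)| = 1572, so the area is 786.
Along each edge there are gcd(|Δx|,|Δy|)+1 lattice points, so counting each shared vertex once the boundary has gcd(14,19) + gcd(6,1) + gcd(3,2) + gcd(19,12) + gcd(13,32) + gcd(27,2) = 1+1+1+1+1+1 = 6.
By Pick's theorem A = I + B/2 − 1, so I = 786 − 6/2 + 1 = 784.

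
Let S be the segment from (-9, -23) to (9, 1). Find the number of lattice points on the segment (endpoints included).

7

The number of lattice points on a segment between lattice points is gcd(|Δx|,|Δy|) + 1 = gcd(18,24) + 1 = 6 + 1 = 7.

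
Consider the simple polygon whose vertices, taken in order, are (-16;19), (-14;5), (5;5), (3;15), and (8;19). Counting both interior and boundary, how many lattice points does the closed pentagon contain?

297

The shoelace formula gives twice the area as |((-16)·5 − (-14)·19) + ((-14)·5 − 5·5) + (5·15 − 3·5) + (3·19 − 8·15) + (8·19 − (-16)·19)| = 544, so the area is 272.
Summing gcd(|Δx|,|Δy|) over the edges gives the boundary count: gcd(2,14) + gcd(19,0) + gcd(2,10) + gcd(5,4) + gcd(24,0) = 2+19+2+1+24 = 48.
Pick's theorem gives I = A − B/2 + 1 = 272 − 48/2 + 1 = 249, so the closed region contains I + B = 249 + 48 = 297 lattice points.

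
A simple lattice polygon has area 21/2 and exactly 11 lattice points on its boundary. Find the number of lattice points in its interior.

6

From Pick's theorem, I = A − B/2 + 1 = 21/2 − 11/2 + 1 = 6.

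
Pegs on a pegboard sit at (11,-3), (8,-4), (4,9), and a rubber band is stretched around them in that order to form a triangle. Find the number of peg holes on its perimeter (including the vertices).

3

The number of boundary lattice points is Σ gcd(|Δx|,|Δy|) = gcd(3,1) + gcd(4,13) + gcd(7,12) = 1+1+1 = 3.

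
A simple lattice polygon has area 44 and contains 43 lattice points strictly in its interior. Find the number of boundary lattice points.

Pick's theorem gives A = I + B/2 − 1, so B = 2(A − I + 1) = 2(44 − 43 + 1) = 4.

4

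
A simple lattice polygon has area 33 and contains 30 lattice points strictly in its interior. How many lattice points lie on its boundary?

Pick's theorem gives A = I + B/2 − 1, so B = 2(A − I + 1) = 2(33 − 30 + 1) = 8.

8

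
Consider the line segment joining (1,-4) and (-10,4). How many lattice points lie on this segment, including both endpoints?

2

The number of lattice points on a segment between lattice points is gcd(|Δx|,|Δy|) + 1 = gcd(11,8) + 1 = 1 + 1 = 2.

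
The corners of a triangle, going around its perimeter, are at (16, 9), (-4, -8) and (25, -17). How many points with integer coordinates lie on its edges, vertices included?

Summing gcd(|Δx|,|Δy|) over the edges gives the boundary count: gcd(20,17) + gcd(29,9) + gcd(9,26) = 1+1+1 = 3.

3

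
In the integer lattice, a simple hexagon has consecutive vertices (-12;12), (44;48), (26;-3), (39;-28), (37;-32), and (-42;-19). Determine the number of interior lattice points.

The shoelace formula gives twice the area as |[(-12)·48 − 44·12] + [44·(-3) − 26·48] + [26·(-28) − 39·(-3)] + [39·(-32) − 37·(-28)] + [37·(-19) − (-42)·(-32)] + [(-42)·12 − (-12)·(-19)]| = 6086, so the area is 3043.
The number of boundary lattice points is Σ gcd(|Δx|,|Δy|) = gcd(56,36) + gcd(18,51) + gcd(13,25) + gcd(2,4) + gcd(79,13) + gcd(30,31) = 4+3+1+2+1+1 = 12.
By Pick's theorem A = I + B/2 − 1, so I = 3043 − 12/2 + 1 = 3038.

3038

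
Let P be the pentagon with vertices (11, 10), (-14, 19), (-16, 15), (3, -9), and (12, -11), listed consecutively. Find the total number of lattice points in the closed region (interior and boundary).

433

The shoelace formula gives twice the area as |[11·19 − (-14)·10] + [(-14)·15 − (-16)·19] + [(-16)·(-9) − 3·15] + [3·(-11) − 12·(-9)] + [12·10 − 11·(-11)]| = 858, so the area is 429.
Along each edge there are gcd(|Δx|,|Δy|)+1 lattice points, so counting each shared vertex once the boundary has gcd(25,9) + gcd(2,4) + gcd(19,24) + gcd(9,2) + gcd(1,21) = 1+2+1+1+1 = 6.
Pick's theorem gives I = A − B/2 + 1 = 429 − 6/2 + 1 = 427, so the closed region contains I + B = 427 + 6 = 433 lattice points.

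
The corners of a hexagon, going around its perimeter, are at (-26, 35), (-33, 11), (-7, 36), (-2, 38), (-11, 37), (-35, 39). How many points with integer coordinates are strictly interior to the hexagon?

Using the shoelace formula, 2A = |[(-26)·11 − (-33)·35] + [(-33)·36 − (-7)·11] + [(-7)·38 − (-2)·36] + [(-2)·37 − (-11)·38] + [(-11)·39 − (-35)·37] + [(-35)·35 − (-26)·39]| = 563, so the area is 563/2.
The number of boundary lattice points is Σ gcd(|Δx|,|Δy|) = gcd(7,24) + gcd(26,25) + gcd(5,2) + gcd(9,1) + gcd(24,2) + gcd(9,4) = 1+1+1+1+2+1 = 7.
Pick's theorem gives I = A − B/2 + 1 = 563/2 − 7/2 + 1 = 279.

279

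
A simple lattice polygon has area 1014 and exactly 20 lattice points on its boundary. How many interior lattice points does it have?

1005

Pick's theorem A = I + B/2 − 1 rearranges to I = A − B/2 + 1 = 1014 − 20/2 + 1 = 1005.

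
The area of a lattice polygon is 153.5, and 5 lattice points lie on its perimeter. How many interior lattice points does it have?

152

Pick's theorem A = I + B/2 − 1 rearranges to I = A − B/2 + 1 = 153.5 − 5/2 + 1 = 152.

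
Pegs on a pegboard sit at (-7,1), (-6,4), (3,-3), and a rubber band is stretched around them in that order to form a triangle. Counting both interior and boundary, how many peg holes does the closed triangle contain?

The shoelace formula gives twice the area as |[(-7)·4 − (-6)·1] + [(-6)·(-3) − 3·4] + [3·1 − (-7)·(-3)]| = 34, so the area is 17.
The number of boundary lattice points is Σ gcd(|Δx|,|Δy|) = gcd(1,3) + gcd(9,7) + gcd(10,4) = 1+1+2 = 4.
Pick's theorem gives I = A − B/2 + 1 = 17 − 4/2 + 1 = 16, so the closed region contains I + B = 16 + 4 = 20 lattice points.

20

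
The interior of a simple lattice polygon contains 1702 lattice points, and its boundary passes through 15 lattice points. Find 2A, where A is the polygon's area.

Pick's theorem states A = I + B/2 − 1, so A = 1702 + 15/2 − 1 = 3417/2.
Hence 2A = 3417.

3417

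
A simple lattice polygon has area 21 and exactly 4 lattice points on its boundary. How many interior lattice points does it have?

From Pick's theorem, I = A − B/2 + 1 = 21 − 4/2 + 1 = 20.

20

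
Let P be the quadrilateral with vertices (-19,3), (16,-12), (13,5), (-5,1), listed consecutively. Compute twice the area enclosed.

458

The shoelace formula gives twice the area as |((-19)·(-12) − 16·3) + (16·5 − 13·(-12)) + (13·1 − (-5)·5) + ((-5)·3 − (-19)·1)| = 458, so the area is 229.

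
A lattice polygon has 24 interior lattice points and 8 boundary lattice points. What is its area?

27

By Pick's theorem, A = I + B/2 − 1 = 24 + 8/2 − 1 = 27.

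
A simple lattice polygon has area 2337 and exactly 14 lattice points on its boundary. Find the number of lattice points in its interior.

2331

From Pick's theorem, I = A − B/2 + 1 = 2337 − 14/2 + 1 = 2331.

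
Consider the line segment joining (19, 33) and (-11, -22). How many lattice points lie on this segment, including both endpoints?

6

The number of lattice points on a segment between lattice points is gcd(|Δx|,|Δy|) + 1 = gcd(30,55) + 1 = 5 + 1 = 6.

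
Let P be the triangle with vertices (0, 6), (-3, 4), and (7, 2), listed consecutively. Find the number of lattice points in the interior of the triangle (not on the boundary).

12

Using the shoelace formula, 2A = |[0·4 − (-3)·6] + [(-3)·2 − 7·4] + [7·6 − 0·2]| = 26, so the area is 13.
The number of boundary lattice points is Σ gcd(|Δx|,|Δy|) = gcd(3,2) + gcd(10,2) + gcd(7,4) = 1+2+1 = 4.
By Pick's theorem A = I + B/2 − 1, so I = 13 − 4/2 + 1 = 12.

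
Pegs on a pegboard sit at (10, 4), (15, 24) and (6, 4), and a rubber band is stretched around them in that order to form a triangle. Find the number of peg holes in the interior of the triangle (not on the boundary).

The shoelace formula gives twice the area as |(10·24 − 15·4) + (15·4 − 6·24) + (6·4 − 10·4)| = 80, so the area is 40.
Along each edge there are gcd(|Δx|,|Δy|)+1 lattice points, so counting each shared vertex once the boundary has gcd(5,20) + gcd(9,20) + gcd(4,0) = 5+1+4 = 10.
By Pick's theorem A = I + B/2 − 1, so I = 40 − 10/2 + 1 = 36.

36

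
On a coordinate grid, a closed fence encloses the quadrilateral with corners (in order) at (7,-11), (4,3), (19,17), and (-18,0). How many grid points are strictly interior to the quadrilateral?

The shoelace formula gives twice the area as |[7·3 − 4·(-11)] + [4·17 − 19·3] + [19·0 − (-18)·17] + [(-18)·(-11) − 7·0]| = 580, so the area is 290.
Along each edge there are gcd(|Δx|,|Δy|)+1 lattice points, so counting each shared vertex once the boundary has gcd(3,14) + gcd(15,14) + gcd(37,17) + gcd(25,11) = 1+1+1+1 = 4.
By Pick's theorem A = I + B/2 − 1, so I = 290 − 4/2 + 1 = 289.

289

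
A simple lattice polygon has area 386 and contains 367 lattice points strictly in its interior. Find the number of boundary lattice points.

40

Pick's theorem gives A = I + B/2 − 1, so B = 2(A − I + 1) = 2(386 − 367 + 1) = 40.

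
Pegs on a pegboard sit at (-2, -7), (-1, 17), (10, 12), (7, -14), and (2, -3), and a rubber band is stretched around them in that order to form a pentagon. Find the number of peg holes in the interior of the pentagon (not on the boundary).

By the shoelace formula, twice the signed area is |[(-2)·17 − (-1)·(-7)] + [(-1)·12 − 10·17] + [10·(-14) − 7·12] + [7·(-3) − 2·(-14)] + [2·(-7) − (-2)·(-3)]| = 460, so the area is 230.
Summing gcd(|Δx|,|Δy|) over the edges gives the boundary count: gcd(1,24) + gcd(11,5) + gcd(3,26) + gcd(5,11) + gcd(4,4) = 1+1+1+1+4 = 8.
By Pick's theorem A = I + B/2 − 1, so I = 230 − 8/2 + 1 = 227.

227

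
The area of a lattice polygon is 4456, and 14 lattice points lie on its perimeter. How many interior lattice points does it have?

Pick's theorem A = I + B/2 − 1 rearranges to I = A − B/2 + 1 = 4456 − 14/2 + 1 = 4450.

4450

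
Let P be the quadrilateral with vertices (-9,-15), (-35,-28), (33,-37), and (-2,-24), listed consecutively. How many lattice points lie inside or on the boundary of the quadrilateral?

456

Using the shoelace formula, 2A = |((-9)·(-28) − (-35)·(-15)) + ((-35)·(-37) − 33·(-28)) + (33·(-24) − (-2)·(-37)) + ((-2)·(-15) − (-9)·(-24))| = 894, so the area is 447.
The number of boundary lattice points is Σ gcd(|Δx|,|Δy|) = gcd(26,13) + gcd(68,9) + gcd(35,13) + gcd(7,9) = 13+1+1+1 = 16.
Pick's theorem gives I = A − B/2 + 1 = 447 − 16/2 + 1 = 440, so the closed region contains I + B = 440 + 16 = 456 lattice points.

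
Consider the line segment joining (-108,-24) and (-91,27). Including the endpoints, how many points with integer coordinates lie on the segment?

18

The number of lattice points on a segment between lattice points is gcd(|Δx|,|Δy|) + 1 = gcd(17,51) + 1 = 17 + 1 = 18.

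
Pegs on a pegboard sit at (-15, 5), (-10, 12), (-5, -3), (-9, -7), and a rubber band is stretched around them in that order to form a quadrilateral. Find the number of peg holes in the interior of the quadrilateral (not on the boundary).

The shoelace formula gives twice the area as |[(-15)·12 − (-10)·5] + [(-10)·(-3) − (-5)·12] + [(-5)·(-7) − (-9)·(-3)] + [(-9)·5 − (-15)·(-7)]| = 182, so the area is 91.
Along each edge there are gcd(|Δx|,|Δy|)+1 lattice points, so counting each shared vertex once the boundary has gcd(5,7) + gcd(5,15) + gcd(4,4) + gcd(6,12) = 1+5+4+6 = 16.
Pick's theorem gives I = A − B/2 + 1 = 91 − 16/2 + 1 = 84.

84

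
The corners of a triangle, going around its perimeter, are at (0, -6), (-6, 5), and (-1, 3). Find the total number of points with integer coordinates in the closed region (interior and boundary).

24

The shoelace formula gives twice the area as |(0·5 − (-6)·(-6)) + ((-6)·3 − (-1)·5) + ((-1)·(-6) − 0·3)| = 43, so the area is 21.5.
The number of boundary lattice points is Σ gcd(|Δx|,|Δy|) = gcd(6,11) + gcd(5,2) + gcd(1,9) = 1+1+1 = 3.
Pick's theorem gives I = A − B/2 + 1 = 21.5 − 3/2 + 1 = 21, so the closed region contains I + B = 21 + 3 = 24 lattice points.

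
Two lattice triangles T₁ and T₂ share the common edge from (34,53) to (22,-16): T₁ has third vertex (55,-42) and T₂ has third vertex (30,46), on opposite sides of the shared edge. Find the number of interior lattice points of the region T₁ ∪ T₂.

The union is the simple quadrilateral with vertices (34,53), (55,-42), (22,-16), (30,46) in order.
By the shoelace formula, twice the signed area is |(34·(-42) − 55·53) + (55·(-16) − 22·(-42)) + (22·46 − 30·(-16)) + (30·53 − 34·46)| = 2781, so the area is 1390.5.
Along each edge there are gcd(|Δx|,|Δy|)+1 lattice points, so counting each shared vertex once the boundary has gcd(21,95) + gcd(33,26) + gcd(8,62) + gcd(4,7) = 1+1+2+1 = 5.
By Pick's theorem I = A − B/2 + 1 = 1390.5 − 5/2 + 1 = 1389.

1389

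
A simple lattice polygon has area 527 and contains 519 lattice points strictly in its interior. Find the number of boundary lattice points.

Pick's theorem gives A = I + B/2 − 1, so B = 2(A − I + 1) = 2(527 − 519 + 1) = 18.

18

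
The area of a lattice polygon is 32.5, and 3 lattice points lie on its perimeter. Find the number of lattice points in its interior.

Pick's theorem A = I + B/2 − 1 rearranges to I = A − B/2 + 1 = 32.5 − 3/2 + 1 = 32.

32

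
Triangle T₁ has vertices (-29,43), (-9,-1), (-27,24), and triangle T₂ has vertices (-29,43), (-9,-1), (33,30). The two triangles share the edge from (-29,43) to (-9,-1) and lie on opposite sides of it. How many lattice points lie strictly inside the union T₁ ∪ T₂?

1379

The union is the simple quadrilateral with vertices (-29,43), (-27,24), (-9,-1), (33,30) in order.
By the shoelace formula, twice the signed area is |((-29)·24 − (-27)·43) + ((-27)·(-1) − (-9)·24) + ((-9)·30 − 33·(-1)) + (33·43 − (-29)·30)| = 2760, so the area is 1380.
Along each edge there are gcd(|Δx|,|Δy|)+1 lattice points, so counting each shared vertex once the boundary has gcd(2,19) + gcd(18,25) + gcd(42,31) + gcd(62,13) = 1+1+1+1 = 4.
By Pick's theorem I = A − B/2 + 1 = 1380 − 4/2 + 1 = 1379.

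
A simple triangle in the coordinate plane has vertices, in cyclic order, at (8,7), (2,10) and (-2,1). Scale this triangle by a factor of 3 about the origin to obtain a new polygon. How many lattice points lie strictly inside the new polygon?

289

Using the shoelace formula, 2A = |(8·10 − 2·7) + (2·1 − (-2)·10) + ((-2)·7 − 8·1)| = 66, so the area is 33.
Summing gcd(|Δx|,|Δy|) over the edges gives the boundary count: gcd(6,3) + gcd(4,9) + gcd(10,6) = 3+1+2 = 6.
Scaling by 3 multiplies the area by 3² = 9 (so the new area is 297) and multiplies the boundary lattice-point count by 3, giving 18.
By Pick's theorem, the interior count of the dilated polygon is 297 − 18/2 + 1 = 289.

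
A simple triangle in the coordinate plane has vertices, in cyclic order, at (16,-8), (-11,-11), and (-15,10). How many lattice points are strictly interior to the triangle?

The shoelace formula gives twice the area as |(16·(-11) − (-11)·(-8)) + ((-11)·10 − (-15)·(-11)) + ((-15)·(-8) − 16·10)| = 579, so the area is 579/2.
The number of boundary lattice points is Σ gcd(|Δx|,|Δy|) = gcd(27,3) + gcd(4,21) + gcd(31,18) = 3+1+1 = 5.
By Pick's theorem A = I + B/2 − 1, so I = 579/2 − 5/2 + 1 = 288.

288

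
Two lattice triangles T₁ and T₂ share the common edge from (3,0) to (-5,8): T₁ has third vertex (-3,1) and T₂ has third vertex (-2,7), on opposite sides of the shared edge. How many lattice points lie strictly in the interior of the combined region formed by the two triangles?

The union is the simple quadrilateral with vertices (3,0), (-3,1), (-5,8), (-2,7) in order.
By the shoelace formula, twice the signed area is |(3·1 − (-3)·0) + ((-3)·8 − (-5)·1) + ((-5)·7 − (-2)·8) + ((-2)·0 − 3·7)| = 56, so the area is 28.
The number of boundary lattice points is Σ gcd(|Δx|,|Δy|) = gcd(6,1) + gcd(2,7) + gcd(3,1) + gcd(5,7) = 1+1+1+1 = 4.
By Pick's theorem I = A − B/2 + 1 = 28 − 4/2 + 1 = 27.

27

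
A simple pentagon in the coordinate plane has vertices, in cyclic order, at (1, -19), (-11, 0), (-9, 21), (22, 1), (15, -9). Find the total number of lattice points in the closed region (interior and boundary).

The shoelace formula gives twice the area as |[1·0 − (-11)·(-19)] + [(-11)·21 − (-9)·0] + [(-9)·1 − 22·21] + [22·(-9) − 15·1] + [15·(-19) − 1·(-9)]| = 1400, so the area is 700.
The number of boundary lattice points is Σ gcd(|Δx|,|Δy|) = gcd(12,19) + gcd(2,21) + gcd(31,20) + gcd(7,10) + gcd(14,10) = 1+1+1+1+2 = 6.
Pick's theorem gives I = A − B/2 + 1 = 700 − 6/2 + 1 = 698, so the closed region contains I + B = 698 + 6 = 704 lattice points.

704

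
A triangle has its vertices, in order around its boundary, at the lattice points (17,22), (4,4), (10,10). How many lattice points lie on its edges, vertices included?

8

Along each edge there are gcd(|Δx|,|Δy|)+1 lattice points, so counting each shared vertex once the boundary has gcd(13,18) + gcd(6,6) + gcd(7,12) = 1+6+1 = 8.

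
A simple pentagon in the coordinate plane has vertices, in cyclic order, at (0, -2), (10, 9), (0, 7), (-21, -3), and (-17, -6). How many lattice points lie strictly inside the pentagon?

The shoelace formula gives twice the area as |[0·9 − 10·(-2)] + [10·7 − 0·9] + [0·(-3) − (-21)·7] + [(-21)·(-6) − (-17)·(-3)] + [(-17)·(-2) − 0·(-6)]| = 346, so the area is 173.
Summing gcd(|Δx|,|Δy|) over the edges gives the boundary count: gcd(10,11) + gcd(10,2) + gcd(21,10) + gcd(4,3) + gcd(17,4) = 1+2+1+1+1 = 6.
Pick's theorem gives I = A − B/2 + 1 = 173 − 6/2 + 1 = 171.

171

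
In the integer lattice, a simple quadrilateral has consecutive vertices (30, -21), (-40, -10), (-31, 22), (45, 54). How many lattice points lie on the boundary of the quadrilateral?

21

The number of boundary lattice points is Σ gcd(|Δx|,|Δy|) = gcd(70,11) + gcd(9,32) + gcd(76,32) + gcd(15,75) = 1+1+4+15 = 21.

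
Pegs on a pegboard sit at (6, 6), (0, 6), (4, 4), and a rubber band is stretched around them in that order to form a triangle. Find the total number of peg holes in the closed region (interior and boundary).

The shoelace formula gives twice the area as |(6·6 − 0·6) + (0·4 − 4·6) + (4·6 − 6·4)| = 12, so the area is 6.
The number of boundary lattice points is Σ gcd(|Δx|,|Δy|) = gcd(6,0) + gcd(4,2) + gcd(2,2) = 6+2+2 = 10.
Pick's theorem gives I = A − B/2 + 1 = 6 − 10/2 + 1 = 2, so the closed region contains I + B = 2 + 10 = 12 lattice points.

12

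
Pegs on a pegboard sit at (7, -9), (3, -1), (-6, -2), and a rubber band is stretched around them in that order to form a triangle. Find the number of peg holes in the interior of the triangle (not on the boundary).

The shoelace formula gives twice the area as |[7·(-1) − 3·(-9)] + [3·(-2) − (-6)·(-1)] + [(-6)·(-9) − 7·(-2)]| = 76, so the area is 38.
The number of boundary lattice points is Σ gcd(|Δx|,|Δy|) = gcd(4,8) + gcd(9,1) + gcd(13,7) = 4+1+1 = 6.
By Pick's theorem A = I + B/2 − 1, so I = 38 − 6/2 + 1 = 36.

36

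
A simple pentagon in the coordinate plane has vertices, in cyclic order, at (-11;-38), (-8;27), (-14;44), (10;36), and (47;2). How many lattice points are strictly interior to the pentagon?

2472

The shoelace formula gives twice the area as |((-11)·27 − (-8)·(-38)) + ((-8)·44 − (-14)·27) + ((-14)·36 − 10·44) + (10·2 − 47·36) + (47·(-38) − (-11)·2)| = 4955, so the area is 2477.5.
The number of boundary lattice points is Σ gcd(|Δx|,|Δy|) = gcd(3,65) + gcd(6,17) + gcd(24,8) + gcd(37,34) + gcd(58,40) = 1+1+8+1+2 = 13.
By Pick's theorem A = I + B/2 − 1, so I = 2477.5 − 13/2 + 1 = 2472.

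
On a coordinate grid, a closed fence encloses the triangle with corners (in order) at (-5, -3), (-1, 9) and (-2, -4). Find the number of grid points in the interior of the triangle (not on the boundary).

By the shoelace formula, twice the signed area is |((-5)·9 − (-1)·(-3)) + ((-1)·(-4) − (-2)·9) + ((-2)·(-3) − (-5)·(-4))| = 40, so the area is 20.
Summing gcd(|Δx|,|Δy|) over the edges gives the boundary count: gcd(4,12) + gcd(1,13) + gcd(3,1) = 4+1+1 = 6.
By Pick's theorem A = I + B/2 − 1, so I = 20 − 6/2 + 1 = 18.

18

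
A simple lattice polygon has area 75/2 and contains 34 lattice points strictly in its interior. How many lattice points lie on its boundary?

9

Pick's theorem gives A = I + B/2 − 1, so B = 2(A − I + 1) = 2(75/2 − 34 + 1) = 9.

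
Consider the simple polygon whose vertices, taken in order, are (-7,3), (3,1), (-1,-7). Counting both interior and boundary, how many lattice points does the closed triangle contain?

49

Using the shoelace formula, 2A = |((-7)·1 − 3·3) + (3·(-7) − (-1)·1) + ((-1)·3 − (-7)·(-7))| = 88, so the area is 44.
Summing gcd(|Δx|,|Δy|) over the edges gives the boundary count: gcd(10,2) + gcd(4,8) + gcd(6,10) = 2+4+2 = 8.
Pick's theorem gives I = A − B/2 + 1 = 44 − 8/2 + 1 = 41, so the closed region contains I + B = 41 + 8 = 49 lattice points.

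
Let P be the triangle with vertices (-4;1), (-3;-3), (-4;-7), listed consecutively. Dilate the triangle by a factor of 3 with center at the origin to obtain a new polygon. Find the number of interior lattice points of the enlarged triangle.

By the shoelace formula, twice the signed area is |[(-4)·(-3) − (-3)·1] + [(-3)·(-7) − (-4)·(-3)] + [(-4)·1 − (-4)·(-7)]| = 8, so the area is 4.
Along each edge there are gcd(|Δx|,|Δy|)+1 lattice points, so counting each shared vertex once the boundary has gcd(1,4) + gcd(1,4) + gcd(0,8) = 1+1+8 = 10.
Scaling by 3 multiplies the area by 3² = 9 (so the new area is 36) and multiplies the boundary lattice-point count by 3, giving 30.
By Pick's theorem, the interior count of the dilated polygon is 36 − 30/2 + 1 = 22.

22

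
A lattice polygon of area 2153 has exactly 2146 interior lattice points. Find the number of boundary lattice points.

Pick's theorem gives A = I + B/2 − 1, so B = 2(A − I + 1) = 2(2153 − 2146 + 1) = 16.

16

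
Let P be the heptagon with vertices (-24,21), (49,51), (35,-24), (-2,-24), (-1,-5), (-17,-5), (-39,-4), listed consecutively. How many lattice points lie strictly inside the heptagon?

3589

The shoelace formula gives twice the area as |[(-24)·51 − 49·21] + [49·(-24) − 35·51] + [35·(-24) − (-2)·(-24)] + [(-2)·(-5) − (-1)·(-24)] + [(-1)·(-5) − (-17)·(-5)] + [(-17)·(-4) − (-39)·(-5)] + [(-39)·21 − (-24)·(-4)]| = 7238, so the area is 3619.
Summing gcd(|Δx|,|Δy|) over the edges gives the boundary count: gcd(73,30) + gcd(14,75) + gcd(37,0) + gcd(1,19) + gcd(16,0) + gcd(22,1) + gcd(15,25) = 1+1+37+1+16+1+5 = 62.
By Pick's theorem A = I + B/2 − 1, so I = 3619 − 62/2 + 1 = 3589.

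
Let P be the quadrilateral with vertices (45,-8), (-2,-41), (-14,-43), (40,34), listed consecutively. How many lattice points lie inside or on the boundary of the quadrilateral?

The shoelace formula gives twice the area as |[45·(-41) − (-2)·(-8)] + [(-2)·(-43) − (-14)·(-41)] + [(-14)·34 − 40·(-43)] + [40·(-8) − 45·34]| = 2955, so the area is 1477.5.
Summing gcd(|Δx|,|Δy|) over the edges gives the boundary count: gcd(47,33) + gcd(12,2) + gcd(54,77) + gcd(5,42) = 1+2+1+1 = 5.
Pick's theorem gives I = A − B/2 + 1 = 1477.5 − 5/2 + 1 = 1476, so the closed region contains I + B = 1476 + 5 = 1481 lattice points.

1481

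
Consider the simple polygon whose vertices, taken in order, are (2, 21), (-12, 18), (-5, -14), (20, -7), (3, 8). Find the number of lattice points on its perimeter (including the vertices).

5

The number of boundary lattice points is Σ gcd(|Δx|,|Δy|) = gcd(14,3) + gcd(7,32) + gcd(25,7) + gcd(17,15) + gcd(1,13) = 1+1+1+1+1 = 5.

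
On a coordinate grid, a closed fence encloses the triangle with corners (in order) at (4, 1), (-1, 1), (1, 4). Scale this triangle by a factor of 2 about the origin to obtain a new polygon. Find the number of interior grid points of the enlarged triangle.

The shoelace formula gives twice the area as |(4·1 − (-1)·1) + ((-1)·4 − 1·1) + (1·1 − 4·4)| = 15, so the area is 15/2.
Summing gcd(|Δx|,|Δy|) over the edges gives the boundary count: gcd(5,0) + gcd(2,3) + gcd(3,3) = 5+1+3 = 9.
Scaling by 2 multiplies the area by 2² = 4 (so the new area is 30) and multiplies the boundary lattice-point count by 2, giving 18.
By Pick's theorem, the interior count of the dilated polygon is 30 − 18/2 + 1 = 22.

22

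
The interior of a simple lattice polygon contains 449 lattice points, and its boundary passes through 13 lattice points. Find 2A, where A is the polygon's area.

909

By Pick's theorem, A = I + B/2 − 1 = 449 + 13/2 − 1 = 909/2.
Hence 2A = 909.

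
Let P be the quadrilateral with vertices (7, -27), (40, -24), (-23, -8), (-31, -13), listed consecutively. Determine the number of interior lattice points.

Using the shoelace formula, 2A = |[7·(-24) − 40·(-27)] + [40·(-8) − (-23)·(-24)] + [(-23)·(-13) − (-31)·(-8)] + [(-31)·(-27) − 7·(-13)]| = 1019, so the area is 509.5.
The number of boundary lattice points is Σ gcd(|Δx|,|Δy|) = gcd(33,3) + gcd(63,16) + gcd(8,5) + gcd(38,14) = 3+1+1+2 = 7.
By Pick's theorem A = I + B/2 − 1, so I = 509.5 − 7/2 + 1 = 507.

507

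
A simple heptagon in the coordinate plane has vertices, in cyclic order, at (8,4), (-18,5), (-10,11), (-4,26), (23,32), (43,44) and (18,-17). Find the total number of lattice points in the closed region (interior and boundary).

1337

By the shoelace formula, twice the signed area is |(8·5 − (-18)·4) + ((-18)·11 − (-10)·5) + ((-10)·26 − (-4)·11) + ((-4)·32 − 23·26) + (23·44 − 43·32) + (43·(-17) − 18·44) + (18·4 − 8·(-17))| = 2657, so the area is 2657/2.
Summing gcd(|Δx|,|Δy|) over the edges gives the boundary count: gcd(26,1) + gcd(8,6) + gcd(6,15) + gcd(27,6) + gcd(20,12) + gcd(25,61) + gcd(10,21) = 1+2+3+3+4+1+1 = 15.
Pick's theorem gives I = A − B/2 + 1 = 2657/2 − 15/2 + 1 = 1322, so the closed region contains I + B = 1322 + 15 = 1337 lattice points.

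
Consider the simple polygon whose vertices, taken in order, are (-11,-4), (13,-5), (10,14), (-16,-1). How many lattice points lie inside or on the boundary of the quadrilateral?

306

By the shoelace formula, twice the signed area is |((-11)·(-5) − 13·(-4)) + (13·14 − 10·(-5)) + (10·(-1) − (-16)·14) + ((-16)·(-4) − (-11)·(-1))| = 606, so the area is 303.
Along each edge there are gcd(|Δx|,|Δy|)+1 lattice points, so counting each shared vertex once the boundary has gcd(24,1) + gcd(3,19) + gcd(26,15) + gcd(5,3) = 1+1+1+1 = 4.
Pick's theorem gives I = A − B/2 + 1 = 303 − 4/2 + 1 = 302, so the closed region contains I + B = 302 + 4 = 306 lattice points.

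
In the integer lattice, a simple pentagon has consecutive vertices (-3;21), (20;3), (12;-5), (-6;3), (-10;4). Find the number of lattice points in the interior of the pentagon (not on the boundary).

The shoelace formula gives twice the area as |((-3)·3 − 20·21) + (20·(-5) − 12·3) + (12·3 − (-6)·(-5)) + ((-6)·4 − (-10)·3) + ((-10)·21 − (-3)·4)| = 751, so the area is 375.5.
The number of boundary lattice points is Σ gcd(|Δx|,|Δy|) = gcd(23,18) + gcd(8,8) + gcd(18,8) + gcd(4,1) + gcd(7,17) = 1+8+2+1+1 = 13.
By Pick's theorem A = I + B/2 − 1, so I = 375.5 − 13/2 + 1 = 370.

370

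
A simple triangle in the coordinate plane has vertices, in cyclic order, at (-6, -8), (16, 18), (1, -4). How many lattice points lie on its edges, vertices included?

The number of boundary lattice points is Σ gcd(|Δx|,|Δy|) = gcd(22,26) + gcd(15,22) + gcd(7,4) = 2+1+1 = 4.

4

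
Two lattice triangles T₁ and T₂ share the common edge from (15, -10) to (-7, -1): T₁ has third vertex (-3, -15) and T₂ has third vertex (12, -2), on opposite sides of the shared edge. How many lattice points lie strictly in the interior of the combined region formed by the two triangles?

The union is the simple quadrilateral with vertices (15, -10), (-3, -15), (-7, -1), (12, -2) in order.
The shoelace formula gives twice the area as |(15·(-15) − (-3)·(-10)) + ((-3)·(-1) − (-7)·(-15)) + ((-7)·(-2) − 12·(-1)) + (12·(-10) − 15·(-2))| = 421, so the area is 210.5.
Summing gcd(|Δx|,|Δy|) over the edges gives the boundary count: gcd(18,5) + gcd(4,14) + gcd(19,1) + gcd(3,8) = 1+2+1+1 = 5.
By Pick's theorem I = A − B/2 + 1 = 210.5 − 5/2 + 1 = 209.

209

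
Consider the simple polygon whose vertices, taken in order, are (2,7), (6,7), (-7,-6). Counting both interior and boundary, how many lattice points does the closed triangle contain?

Using the shoelace formula, 2A = |(2·7 − 6·7) + (6·(-6) − (-7)·7) + ((-7)·7 − 2·(-6))| = 52, so the area is 26.
Along each edge there are gcd(|Δx|,|Δy|)+1 lattice points, so counting each shared vertex once the boundary has gcd(4,0) + gcd(13,13) + gcd(9,13) = 4+13+1 = 18.
Pick's theorem gives I = A − B/2 + 1 = 26 − 18/2 + 1 = 18, so the closed region contains I + B = 18 + 18 = 36 lattice points.

36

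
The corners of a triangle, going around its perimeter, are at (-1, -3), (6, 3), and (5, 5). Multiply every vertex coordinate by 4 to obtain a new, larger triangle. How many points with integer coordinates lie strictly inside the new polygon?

153

By the shoelace formula, twice the signed area is |((-1)·3 − 6·(-3)) + (6·5 − 5·3) + (5·(-3) − (-1)·5)| = 20, so the area is 10.
Summing gcd(|Δx|,|Δy|) over the edges gives the boundary count: gcd(7,6) + gcd(1,2) + gcd(6,8) = 1+1+2 = 4.
Scaling by 4 multiplies the area by 4² = 16 (so the new area is 160) and multiplies the boundary lattice-point count by 4, giving 16.
By Pick's theorem, the interior count of the dilated polygon is 160 − 16/2 + 1 = 153.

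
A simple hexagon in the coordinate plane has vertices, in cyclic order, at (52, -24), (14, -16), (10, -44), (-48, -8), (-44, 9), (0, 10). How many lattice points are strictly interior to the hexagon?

Using the shoelace formula, 2A = |(52·(-16) − 14·(-24)) + (14·(-44) − 10·(-16)) + (10·(-8) − (-48)·(-44)) + ((-48)·9 − (-44)·(-8)) + ((-44)·10 − 0·9) + (0·(-24) − 52·10)| = 4888, so the area is 2444.
Summing gcd(|Δx|,|Δy|) over the edges gives the boundary count: gcd(38,8) + gcd(4,28) + gcd(58,36) + gcd(4,17) + gcd(44,1) + gcd(52,34) = 2+4+2+1+1+2 = 12.
By Pick's theorem A = I + B/2 − 1, so I = 2444 − 12/2 + 1 = 2439.

2439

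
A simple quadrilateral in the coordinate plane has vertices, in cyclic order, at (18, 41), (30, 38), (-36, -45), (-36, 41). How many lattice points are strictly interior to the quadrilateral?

By the shoelace formula, twice the signed area is |(18·38 − 30·41) + (30·(-45) − (-36)·38) + ((-36)·41 − (-36)·(-45)) + ((-36)·41 − 18·41)| = 5838, so the area is 2919.
The number of boundary lattice points is Σ gcd(|Δx|,|Δy|) = gcd(12,3) + gcd(66,83) + gcd(0,86) + gcd(54,0) = 3+1+86+54 = 144.
By Pick's theorem A = I + B/2 − 1, so I = 2919 − 144/2 + 1 = 2848.

2848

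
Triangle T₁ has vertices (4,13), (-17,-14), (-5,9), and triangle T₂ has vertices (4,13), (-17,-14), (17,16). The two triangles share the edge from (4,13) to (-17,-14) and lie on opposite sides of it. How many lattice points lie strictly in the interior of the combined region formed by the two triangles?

222

The union is the simple quadrilateral with vertices (4,13), (-5,9), (-17,-14), (17,16) in order.
The shoelace formula gives twice the area as |(4·9 − (-5)·13) + ((-5)·(-14) − (-17)·9) + ((-17)·16 − 17·(-14)) + (17·13 − 4·16)| = 447, so the area is 447/2.
Along each edge there are gcd(|Δx|,|Δy|)+1 lattice points, so counting each shared vertex once the boundary has gcd(9,4) + gcd(12,23) + gcd(34,30) + gcd(13,3) = 1+1+2+1 = 5.
By Pick's theorem I = A − B/2 + 1 = 447/2 − 5/2 + 1 = 222.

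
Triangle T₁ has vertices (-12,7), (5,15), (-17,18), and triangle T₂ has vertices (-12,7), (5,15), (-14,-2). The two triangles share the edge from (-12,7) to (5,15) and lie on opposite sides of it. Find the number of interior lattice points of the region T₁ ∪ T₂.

The union is the simple quadrilateral with vertices (-12,7), (-17,18), (5,15), (-14,-2) in order.
By the shoelace formula, twice the signed area is |((-12)·18 − (-17)·7) + ((-17)·15 − 5·18) + (5·(-2) − (-14)·15) + ((-14)·7 − (-12)·(-2))| = 364, so the area is 182.
Summing gcd(|Δx|,|Δy|) over the edges gives the boundary count: gcd(5,11) + gcd(22,3) + gcd(19,17) + gcd(2,9) = 1+1+1+1 = 4.
By Pick's theorem I = A − B/2 + 1 = 182 − 4/2 + 1 = 181.

181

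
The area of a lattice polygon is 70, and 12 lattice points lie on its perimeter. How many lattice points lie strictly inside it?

65

Pick's theorem A = I + B/2 − 1 rearranges to I = A − B/2 + 1 = 70 − 12/2 + 1 = 65.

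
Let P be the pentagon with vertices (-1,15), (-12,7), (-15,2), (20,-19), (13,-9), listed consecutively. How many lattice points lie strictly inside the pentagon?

371

The shoelace formula gives twice the area as |[(-1)·7 − (-12)·15] + [(-12)·2 − (-15)·7] + [(-15)·(-19) − 20·2] + [20·(-9) − 13·(-19)] + [13·15 − (-1)·(-9)]| = 752, so the area is 376.
Summing gcd(|Δx|,|Δy|) over the edges gives the boundary count: gcd(11,8) + gcd(3,5) + gcd(35,21) + gcd(7,10) + gcd(14,24) = 1+1+7+1+2 = 12.
By Pick's theorem A = I + B/2 − 1, so I = 376 − 12/2 + 1 = 371.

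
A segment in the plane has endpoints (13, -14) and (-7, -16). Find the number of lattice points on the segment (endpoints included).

3

The number of lattice points on a segment between lattice points is gcd(|Δx|,|Δy|) + 1 = gcd(20,2) + 1 = 2 + 1 = 3.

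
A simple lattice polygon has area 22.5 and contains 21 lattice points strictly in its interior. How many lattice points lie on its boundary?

5

Pick's theorem gives A = I + B/2 − 1, so B = 2(A − I + 1) = 2(22.5 − 21 + 1) = 5.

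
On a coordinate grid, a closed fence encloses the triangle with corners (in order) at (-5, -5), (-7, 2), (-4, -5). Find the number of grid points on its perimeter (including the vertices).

Summing gcd(|Δx|,|Δy|) over the edges gives the boundary count: gcd(2,7) + gcd(3,7) + gcd(1,0) = 1+1+1 = 3.

3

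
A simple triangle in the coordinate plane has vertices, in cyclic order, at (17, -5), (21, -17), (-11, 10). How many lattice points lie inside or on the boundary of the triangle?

142

By the shoelace formula, twice the signed area is |(17·(-17) − 21·(-5)) + (21·10 − (-11)·(-17)) + ((-11)·(-5) − 17·10)| = 276, so the area is 138.
Along each edge there are gcd(|Δx|,|Δy|)+1 lattice points, so counting each shared vertex once the boundary has gcd(4,12) + gcd(32,27) + gcd(28,15) = 4+1+1 = 6.
Pick's theorem gives I = A − B/2 + 1 = 138 − 6/2 + 1 = 136, so the closed region contains I + B = 136 + 6 = 142 lattice points.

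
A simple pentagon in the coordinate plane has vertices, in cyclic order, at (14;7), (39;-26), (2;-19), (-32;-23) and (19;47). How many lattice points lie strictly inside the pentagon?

1782

Using the shoelace formula, 2A = |(14·(-26) − 39·7) + (39·(-19) − 2·(-26)) + (2·(-23) − (-32)·(-19)) + ((-32)·47 − 19·(-23)) + (19·7 − 14·47)| = 3572, so the area is 1786.
The number of boundary lattice points is Σ gcd(|Δx|,|Δy|) = gcd(25,33) + gcd(37,7) + gcd(34,4) + gcd(51,70) + gcd(5,40) = 1+1+2+1+5 = 10.
Pick's theorem gives I = A − B/2 + 1 = 1786 − 10/2 + 1 = 1782.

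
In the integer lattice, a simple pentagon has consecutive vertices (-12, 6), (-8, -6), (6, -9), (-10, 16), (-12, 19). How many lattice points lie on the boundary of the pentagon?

Along each edge there are gcd(|Δx|,|Δy|)+1 lattice points, so counting each shared vertex once the boundary has gcd(4,12) + gcd(14,3) + gcd(16,25) + gcd(2,3) + gcd(0,13) = 4+1+1+1+13 = 20.

20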